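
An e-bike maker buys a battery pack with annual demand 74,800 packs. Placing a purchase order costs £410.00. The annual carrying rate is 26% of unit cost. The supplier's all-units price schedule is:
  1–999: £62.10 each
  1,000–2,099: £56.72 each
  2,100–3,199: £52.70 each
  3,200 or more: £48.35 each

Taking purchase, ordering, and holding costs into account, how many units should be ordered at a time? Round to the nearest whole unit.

Holding cost per unit per year at price C is H = 0.26·C.
For each price level, check whether its EOQ is feasible; otherwise the best quantity at that price is the breakpoint.
Tier 1 (£62.10): EOQ = 1949.1 exceeds tier's upper bound 999, so this tier is dominated.
EOQ at £56.72 = 2039.4 (feasible in tier 2): TC = 74,800×£56.72 + (74,800/2039.4)×410 + (2039.4/2)×0.26×£56.72 = £4,272,731.48.
EOQ at £52.70 = 2115.8 (feasible in tier 3): TC = 74,800×£52.70 + (74,800/2115.8)×410 + (2115.8/2)×0.26×£52.70 = £3,970,950.10.
EOQ at £48.35 = 2208.9 < 3200, so use break Q=3200: TC = 74,800×£48.35 + (74,800/3200.0)×410 + (3200.0/2)×0.26×£48.35 = £3,646,277.35.
Lowest total cost is £3,646,277.35 at Q = 3200.0.

Q* ≈ 3,200 packs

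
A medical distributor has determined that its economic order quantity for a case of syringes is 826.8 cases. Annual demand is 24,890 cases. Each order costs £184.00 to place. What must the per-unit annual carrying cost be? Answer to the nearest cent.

Invert the EOQ relation Q*² = 2DS/H.
From Q* = √(2DS/H): H = 2DS / Q*² = 2 × 24,890 × 184 / 826.8² = 13.3990.

H ≈ £13.40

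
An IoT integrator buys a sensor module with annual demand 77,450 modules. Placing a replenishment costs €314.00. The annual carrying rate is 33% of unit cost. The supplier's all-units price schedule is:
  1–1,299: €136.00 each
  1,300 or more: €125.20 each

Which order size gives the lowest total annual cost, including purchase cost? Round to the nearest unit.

Holding cost per unit per year at price C is H = 0.33·C.
Candidates are each tier's EOQ (if it falls in that tier) and each price-break quantity.
EOQ at €136.00 = 1041.0 (feasible in tier 1): TC = 77,450×€136.00 + (77,450/1041.0)×314 + (1041.0/2)×0.33×€136.00 = €10,579,921.52.
EOQ at €125.20 = 1085.0 < 1300, so use break Q=1300: TC = 77,450×€125.20 + (77,450/1300.0)×314 + (1300.0/2)×0.33×€125.20 = €9,742,302.55.
Lowest total cost is €9,742,302.55 at Q = 1300.0.

Q* ≈ 1,300 modules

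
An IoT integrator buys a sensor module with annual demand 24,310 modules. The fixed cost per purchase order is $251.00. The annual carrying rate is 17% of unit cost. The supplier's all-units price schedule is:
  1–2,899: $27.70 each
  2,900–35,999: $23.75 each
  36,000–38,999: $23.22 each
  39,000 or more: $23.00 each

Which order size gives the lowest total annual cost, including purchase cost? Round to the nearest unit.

Q* ≈ 2,900 modules

Holding cost per unit per year at price C is H = 0.17·C.
For each price level, check whether its EOQ is feasible; otherwise the best quantity at that price is the breakpoint.
EOQ at $27.70 = 1609.8 (feasible in tier 1): TC = 24,310×$27.70 + (24,310/1609.8)×251 + (1609.8/2)×0.17×$27.70 = $680,967.69.
EOQ at $23.75 = 1738.6 < 2900, so use break Q=2900: TC = 24,310×$23.75 + (24,310/2900.0)×251 + (2900.0/2)×0.17×$23.75 = $585,320.95.
EOQ at $23.22 = 1758.3 < 36000, so use break Q=36000: TC = 24,310×$23.22 + (24,310/36000.0)×251 + (36000.0/2)×0.17×$23.22 = $635,700.89.
EOQ at $23.00 = 1766.7 < 39000, so use break Q=39000: TC = 24,310×$23.00 + (24,310/39000.0)×251 + (39000.0/2)×0.17×$23.00 = $635,531.46.
Lowest total cost is $585,320.95 at Q = 2900.0.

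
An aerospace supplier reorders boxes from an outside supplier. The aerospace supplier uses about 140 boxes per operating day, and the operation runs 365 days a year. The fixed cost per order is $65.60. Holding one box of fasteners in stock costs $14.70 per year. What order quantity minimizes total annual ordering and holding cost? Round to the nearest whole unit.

Q* ≈ 675 boxes

Annual demand D = 140 × 365 = 51,100.
EOQ = √(2DS / H) = √(2 × 51,100 × 65.6 / 14.7).
= √(6,704,320 / 14.7) = √456,076.1905 ≈ 675.334.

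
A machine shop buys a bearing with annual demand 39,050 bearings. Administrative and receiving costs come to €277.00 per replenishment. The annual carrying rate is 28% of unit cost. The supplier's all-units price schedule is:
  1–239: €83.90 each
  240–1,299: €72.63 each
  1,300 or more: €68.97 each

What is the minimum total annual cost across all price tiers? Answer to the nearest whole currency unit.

TC* ≈ €2,714,152

Holding cost per unit per year at price C is H = 0.28·C.
Candidates are each tier's EOQ (if it falls in that tier) and each price-break quantity.
Tier 1 (€83.90): EOQ = 959.6 exceeds tier's upper bound 239, so this tier is dominated.
EOQ at €72.63 = 1031.4 (feasible in tier 2): TC = 39,050×€72.63 + (39,050/1031.4)×277 + (1031.4/2)×0.28×€72.63 = €2,857,176.52.
EOQ at €68.97 = 1058.4 < 1300, so use break Q=1300: TC = 39,050×€68.97 + (39,050/1300.0)×277 + (1300.0/2)×0.28×€68.97 = €2,714,151.69.
Lowest total cost among the candidates is at Q = 1300.0.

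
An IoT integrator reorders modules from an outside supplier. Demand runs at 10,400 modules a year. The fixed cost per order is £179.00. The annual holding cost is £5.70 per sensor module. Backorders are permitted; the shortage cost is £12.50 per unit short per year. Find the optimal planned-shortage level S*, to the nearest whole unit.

S* ≈ 305 modules

With planned backorders, Q* = √(2DS/H) · √((H+B)/B).
√(2DS/H) = √(2 × 10,400 × 179 / 5.7) = 808.204.
√((H+B)/B) = √((5.7+12.5)/12.5) = 1.2066.
Q* ≈ 975.217.
S* = Q* · H/(H+B) = 975.217 × 5.7/18.2 ≈ 305.425.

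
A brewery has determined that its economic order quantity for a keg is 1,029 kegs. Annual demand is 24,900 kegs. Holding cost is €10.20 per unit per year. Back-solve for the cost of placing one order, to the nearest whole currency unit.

S ≈ €217

The basic EOQ model gives Q* = √(2DS/H); rearrange for the unknown.
From Q* = √(2DS/H): S = Q*²H / (2D) = 1,029² × 10.2 / (2 × 24,900) = 216.8710.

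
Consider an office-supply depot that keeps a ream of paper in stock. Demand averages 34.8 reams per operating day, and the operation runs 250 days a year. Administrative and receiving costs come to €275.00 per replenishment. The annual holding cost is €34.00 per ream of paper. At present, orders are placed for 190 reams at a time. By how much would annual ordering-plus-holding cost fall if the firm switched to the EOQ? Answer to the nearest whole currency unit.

Extra cost ≈ €3,067 per year

Annual demand D = 34.8 × 250 = 8,700.
EOQ = √(2DS/H) = √(2 × 8,700 × 275 / 34) ≈ 375.15.
Cost at Q* = (D/Q*)S + (Q*/2)H = √(2DSH) ≈ €12,755.00.
Cost at Q = 190: (8,700/190)×275 + (190/2)×34 = €12,592.11 + €3,230.00 = €15,822.11.
Excess = €15,822.11 − €12,755.00 = €3,067.11.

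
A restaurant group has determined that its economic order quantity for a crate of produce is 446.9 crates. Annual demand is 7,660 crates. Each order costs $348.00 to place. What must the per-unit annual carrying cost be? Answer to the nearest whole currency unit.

Squaring Q* = √(2DS/H) gives Q*² = 2DS/H.
From Q* = √(2DS/H): H = 2DS / Q*² = 2 × 7,660 × 348 / 446.9² = 26.6942.

H ≈ $27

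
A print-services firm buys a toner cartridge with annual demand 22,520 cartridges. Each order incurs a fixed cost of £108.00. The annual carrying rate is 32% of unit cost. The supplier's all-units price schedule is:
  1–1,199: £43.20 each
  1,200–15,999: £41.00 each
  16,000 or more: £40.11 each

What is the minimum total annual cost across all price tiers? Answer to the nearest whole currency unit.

Holding cost per unit per year at price C is H = 0.32·C.
Candidates are each tier's EOQ (if it falls in that tier) and each price-break quantity.
EOQ at £43.20 = 593.2 (feasible in tier 1): TC = 22,520×£43.20 + (22,520/593.2)×108 + (593.2/2)×0.32×£43.20 = £981,064.27.
EOQ at £41.00 = 608.9 < 1200, so use break Q=1200: TC = 22,520×£41.00 + (22,520/1200.0)×108 + (1200.0/2)×0.32×£41.00 = £933,218.80.
EOQ at £40.11 = 615.6 < 16000, so use break Q=16000: TC = 22,520×£40.11 + (22,520/16000.0)×108 + (16000.0/2)×0.32×£40.11 = £1,006,110.81.
Lowest total cost among the candidates is at Q = 1200.0.

TC* ≈ £933,219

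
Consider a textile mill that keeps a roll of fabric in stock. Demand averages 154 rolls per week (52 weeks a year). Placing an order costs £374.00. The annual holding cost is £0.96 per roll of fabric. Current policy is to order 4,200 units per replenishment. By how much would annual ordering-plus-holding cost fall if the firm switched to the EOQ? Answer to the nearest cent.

Extra cost ≈ £331.10 per year

Annual demand D = 154 × 52 = 8,008.
EOQ = √(2DS/H) = √(2 × 8,008 × 374 / 0.96) ≈ 2497.91.
Cost at Q* = (D/Q*)S + (Q*/2)H = √(2DSH) ≈ £2,398.00.
Cost at Q = 4,200: (8,008/4,200)×374 + (4,200/2)×0.96 = £713.09 + £2,016.00 = £2,729.09.
Excess = £2,729.09 − £2,398.00 = £331.10.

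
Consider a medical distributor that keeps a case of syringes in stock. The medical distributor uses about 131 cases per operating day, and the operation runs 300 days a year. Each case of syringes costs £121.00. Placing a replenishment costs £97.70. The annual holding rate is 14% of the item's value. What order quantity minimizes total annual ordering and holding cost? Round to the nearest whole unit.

Annual demand D = 131 × 300 = 39,300.
Holding cost H = 0.14 × £121.00 = £16.9400 per unit per year.
EOQ = √(2DS / H) = √(2 × 39,300 × 97.7 / 16.94).
= √(7,679,220 / 16.94) = √453,318.7721 ≈ 673.290.

Q* ≈ 673 cases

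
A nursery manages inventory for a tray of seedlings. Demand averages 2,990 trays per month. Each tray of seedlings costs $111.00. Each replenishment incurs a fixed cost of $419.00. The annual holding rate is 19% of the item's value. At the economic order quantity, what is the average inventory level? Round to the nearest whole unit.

Annual demand D = 2,990 × 12 = 35,880.
Holding cost H = 0.19 × $111.00 = $21.0900 per unit per year.
Q* = √(2DS/H) = √(2 × 35,880 × 419 / 21.09) ≈ 1194.02.
Average inventory = Q*/2 ≈ 1194.02 / 2 = 597.008.

Average inventory ≈ 597 trays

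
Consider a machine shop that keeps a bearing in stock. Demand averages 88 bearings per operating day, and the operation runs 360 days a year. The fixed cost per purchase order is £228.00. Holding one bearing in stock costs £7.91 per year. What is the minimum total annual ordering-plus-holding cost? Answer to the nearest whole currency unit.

TC* ≈ £10,690

Annual demand D = 88 × 360 = 31,680.
The optimal lot size = √(2DS/H) = √(2 × 31,680 × 228 / 7.91) ≈ 1351.41.
At the optimum the two cost components are equal, so total cost = 2·(Q*/2)H = Q*·H.
Minimum total = √(2DSH) = √(2 × 31,680 × 228 × 7.91) ≈ 10689.644.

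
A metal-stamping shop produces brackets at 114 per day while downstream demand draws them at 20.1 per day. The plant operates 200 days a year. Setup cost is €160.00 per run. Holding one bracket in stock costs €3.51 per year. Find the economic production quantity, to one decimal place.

Annual demand D = 20.1 × 200 = 4,020.
Production build-up factor (1 − d/p) = 1 − 20.1/114 = 0.8237.
Q* = √(2DS / (H(1 − d/p))) = √(2 × 4,020 × 160 / (3.51 × 0.8237)).
= √(1,286,400 / 2.8911) ≈ 667.043.

Q* ≈ 667.0 brackets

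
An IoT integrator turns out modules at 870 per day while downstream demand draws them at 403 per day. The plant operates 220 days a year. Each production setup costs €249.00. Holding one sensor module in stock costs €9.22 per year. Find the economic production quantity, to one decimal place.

Q* ≈ 2,986.9 modules

Annual demand D = 403 × 220 = 88,660.
Production build-up factor (1 − d/p) = 1 − 403/870 = 0.5368.
Q* = √(2DS / (H(1 − d/p))) = √(2 × 88,660 × 249 / (9.22 × 0.5368)).
= √(44,152,680 / 4.9491) ≈ 2986.856.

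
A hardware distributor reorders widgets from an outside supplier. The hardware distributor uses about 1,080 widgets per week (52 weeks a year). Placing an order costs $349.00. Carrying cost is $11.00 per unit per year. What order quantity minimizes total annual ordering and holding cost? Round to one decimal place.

Annual demand D = 1,080 × 52 = 56,160.
EOQ = √(2DS / H) = √(2 × 56,160 × 349 / 11).
= √(39,199,680 / 11) = √3,563,607.2727 ≈ 1887.752.

Q* ≈ 1,887.8 widgets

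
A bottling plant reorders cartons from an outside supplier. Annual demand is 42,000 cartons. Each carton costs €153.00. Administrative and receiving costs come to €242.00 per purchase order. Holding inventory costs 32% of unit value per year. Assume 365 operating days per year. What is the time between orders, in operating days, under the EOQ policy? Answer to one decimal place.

Holding cost H = 0.32 × €153.00 = €48.9600 per unit per year.
The optimal lot size = √(2DS/H) = √(2 × 42,000 × 242 / 48.96) ≈ 644.36.
Cycle time = Q*/D × 365 = 644.36 / 42,000 × 365 ≈ 5.600 days.

T ≈ 5.6 days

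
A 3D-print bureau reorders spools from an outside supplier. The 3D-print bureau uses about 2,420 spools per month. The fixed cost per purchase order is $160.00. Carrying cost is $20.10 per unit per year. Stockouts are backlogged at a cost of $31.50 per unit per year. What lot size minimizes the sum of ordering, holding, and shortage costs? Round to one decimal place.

Q* ≈ 870.3 spools

Annual demand D = 2,420 × 12 = 29,040.
With planned backorders, Q* = √(2DS/H) · √((H+B)/B).
√(2DS/H) = √(2 × 29,040 × 160 / 20.1) = 679.947.
√((H+B)/B) = √((20.1+31.5)/31.5) = 1.2799.
Q* ≈ 870.252.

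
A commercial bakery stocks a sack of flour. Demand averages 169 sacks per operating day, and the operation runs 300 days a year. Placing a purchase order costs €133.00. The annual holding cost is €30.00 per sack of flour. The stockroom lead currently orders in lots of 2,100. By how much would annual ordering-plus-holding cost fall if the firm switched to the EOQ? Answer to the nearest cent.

Extra cost ≈ €14,596.68 per year

Annual demand D = 169 × 300 = 50,700.
EOQ = √(2DS/H) = √(2 × 50,700 × 133 / 30) ≈ 670.48.
Cost at Q* = (D/Q*)S + (Q*/2)H = √(2DSH) ≈ €20,114.32.
Cost at Q = 2,100: (50,700/2,100)×133 + (2,100/2)×30 = €3,211.00 + €31,500.00 = €34,711.00.
Excess = €34,711.00 − €20,114.32 = €14,596.68.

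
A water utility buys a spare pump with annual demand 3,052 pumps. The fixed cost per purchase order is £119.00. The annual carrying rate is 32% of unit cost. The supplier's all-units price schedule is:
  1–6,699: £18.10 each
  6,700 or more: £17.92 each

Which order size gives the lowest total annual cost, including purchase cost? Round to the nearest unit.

Q* ≈ 354 pumps

Holding cost per unit per year at price C is H = 0.32·C.
For each price level, check whether its EOQ is feasible; otherwise the best quantity at that price is the breakpoint.
EOQ at £18.10 = 354.1 (feasible in tier 1): TC = 3,052×£18.10 + (3,052/354.1)×119 + (354.1/2)×0.32×£18.10 = £57,292.34.
EOQ at £17.92 = 355.9 < 6700, so use break Q=6700: TC = 3,052×£17.92 + (3,052/6700.0)×119 + (6700.0/2)×0.32×£17.92 = £73,956.29.
Lowest total cost is £57,292.34 at Q = 354.1.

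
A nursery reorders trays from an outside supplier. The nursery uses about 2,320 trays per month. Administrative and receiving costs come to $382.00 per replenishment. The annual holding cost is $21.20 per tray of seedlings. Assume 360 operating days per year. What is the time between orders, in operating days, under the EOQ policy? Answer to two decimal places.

Annual demand D = 2,320 × 12 = 27,840.
Q* = √(2DS/H) = √(2 × 27,840 × 382 / 21.2) ≈ 1001.64.
Cycle time = Q*/D × 360 = 1001.64 / 27,840 × 360 ≈ 12.952 days.

T ≈ 12.95 days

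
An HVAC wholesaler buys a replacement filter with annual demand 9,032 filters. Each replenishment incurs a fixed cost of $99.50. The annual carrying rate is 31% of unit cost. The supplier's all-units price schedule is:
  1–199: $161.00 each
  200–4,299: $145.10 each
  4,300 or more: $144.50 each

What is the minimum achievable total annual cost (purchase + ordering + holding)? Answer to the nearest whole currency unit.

TC* ≈ $1,319,535

Holding cost per unit per year at price C is H = 0.31·C.
Candidates are each tier's EOQ (if it falls in that tier) and each price-break quantity.
EOQ at $161.00 = 189.8 (feasible in tier 1): TC = 9,032×$161.00 + (9,032/189.8)×99.5 + (189.8/2)×0.31×$161.00 = $1,463,623.36.
EOQ at $145.10 = 199.9 < 200, so use break Q=200: TC = 9,032×$145.10 + (9,032/200.0)×99.5 + (200.0/2)×0.31×$145.10 = $1,319,534.72.
EOQ at $144.50 = 200.3 < 4300, so use break Q=4300: TC = 9,032×$144.50 + (9,032/4300.0)×99.5 + (4300.0/2)×0.31×$144.50 = $1,401,642.25.
Lowest total cost among the candidates is at Q = 200.0.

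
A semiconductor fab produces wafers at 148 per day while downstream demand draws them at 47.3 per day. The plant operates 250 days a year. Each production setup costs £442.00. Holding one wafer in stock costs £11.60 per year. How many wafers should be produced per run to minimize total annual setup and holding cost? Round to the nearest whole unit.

Q* ≈ 1,151 wafers

Annual demand D = 47.3 × 250 = 11,825.
Production build-up factor (1 − d/p) = 1 − 47.3/148 = 0.6804.
Q* = √(2DS / (H(1 − d/p))) = √(2 × 11,825 × 442 / (11.6 × 0.6804)).
= √(10,453,300 / 7.8927) ≈ 1150.837.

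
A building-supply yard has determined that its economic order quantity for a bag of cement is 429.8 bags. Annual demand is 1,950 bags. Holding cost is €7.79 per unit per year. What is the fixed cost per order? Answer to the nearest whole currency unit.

Invert the EOQ relation Q*² = 2DS/H.
From Q* = √(2DS/H): S = Q*²H / (2D) = 429.8² × 7.79 / (2 × 1,950) = 368.9824.

S ≈ €369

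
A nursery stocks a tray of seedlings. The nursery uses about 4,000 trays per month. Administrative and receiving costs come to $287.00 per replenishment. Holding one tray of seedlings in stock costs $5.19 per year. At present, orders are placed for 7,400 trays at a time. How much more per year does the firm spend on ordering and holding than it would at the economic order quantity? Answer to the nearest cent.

Extra cost ≈ $9,106.57 per year

Annual demand D = 4,000 × 12 = 48,000.
EOQ = √(2DS/H) = √(2 × 48,000 × 287 / 5.19) ≈ 2304.06.
Cost at Q* = (D/Q*)S + (Q*/2)H = √(2DSH) ≈ $11,958.05.
Cost at Q = 7,400: (48,000/7,400)×287 + (7,400/2)×5.19 = $1,861.62 + $19,203.00 = $21,064.62.
Excess = $21,064.62 − $11,958.05 = $9,106.57.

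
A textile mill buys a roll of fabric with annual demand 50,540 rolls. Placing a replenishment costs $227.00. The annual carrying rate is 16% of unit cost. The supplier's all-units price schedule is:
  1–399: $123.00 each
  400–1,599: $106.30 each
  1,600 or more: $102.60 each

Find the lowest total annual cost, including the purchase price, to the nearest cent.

Holding cost per unit per year at price C is H = 0.16·C.
Candidates are each tier's EOQ (if it falls in that tier) and each price-break quantity.
Tier 1 ($123.00): EOQ = 1079.8 exceeds tier's upper bound 399, so this tier is dominated.
EOQ at $106.30 = 1161.5 (feasible in tier 2): TC = 50,540×$106.30 + (50,540/1161.5)×227 + (1161.5/2)×0.16×$106.30 = $5,392,156.78.
EOQ at $102.60 = 1182.3 < 1600, so use break Q=1600: TC = 50,540×$102.60 + (50,540/1600.0)×227 + (1600.0/2)×0.16×$102.60 = $5,205,707.16.
Lowest total cost among the candidates is at Q = 1600.0.

TC* ≈ $5,205,707.16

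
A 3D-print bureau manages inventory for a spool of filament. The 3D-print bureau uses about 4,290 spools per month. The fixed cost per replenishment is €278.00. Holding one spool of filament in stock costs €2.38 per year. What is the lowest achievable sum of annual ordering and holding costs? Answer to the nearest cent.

TC* ≈ €8,253.63

Annual demand D = 4,290 × 12 = 51,480.
Q* = √(2DS/H) = √(2 × 51,480 × 278 / 2.38) ≈ 3467.91.
At Q*, ordering cost (D/Q*)S equals holding cost (Q*/2)H, each = √(DSH/2).
Minimum total = √(2DSH) = √(2 × 51,480 × 278 × 2.38) ≈ 8253.633.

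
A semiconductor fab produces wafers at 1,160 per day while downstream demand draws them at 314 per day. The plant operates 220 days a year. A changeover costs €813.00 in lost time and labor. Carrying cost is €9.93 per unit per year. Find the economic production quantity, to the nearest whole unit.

Annual demand D = 314 × 220 = 69,080.
Production build-up factor (1 − d/p) = 1 − 314/1,160 = 0.7293.
Q* = √(2DS / (H(1 − d/p))) = √(2 × 69,080 × 813 / (9.93 × 0.7293)).
= √(112,324,080 / 7.2421) ≈ 3938.271.

Q* ≈ 3,938 wafers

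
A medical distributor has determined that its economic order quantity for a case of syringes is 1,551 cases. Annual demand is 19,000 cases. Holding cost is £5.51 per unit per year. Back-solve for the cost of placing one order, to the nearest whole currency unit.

S ≈ £349

Invert the EOQ relation Q*² = 2DS/H.
From Q* = √(2DS/H): S = Q*²H / (2D) = 1,551² × 5.51 / (2 × 19,000) = 348.8121.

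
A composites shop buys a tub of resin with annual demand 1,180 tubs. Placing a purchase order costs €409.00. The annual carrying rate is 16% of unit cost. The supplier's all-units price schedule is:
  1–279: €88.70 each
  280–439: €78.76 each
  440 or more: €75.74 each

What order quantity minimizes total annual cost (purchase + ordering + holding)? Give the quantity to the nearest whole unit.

Holding cost per unit per year at price C is H = 0.16·C.
Evaluate total cost at each tier's feasible EOQ or, if the EOQ is below the tier, at the tier's minimum quantity.
EOQ at €88.70 = 260.8 (feasible in tier 1): TC = 1,180×€88.70 + (1,180/260.8)×409 + (260.8/2)×0.16×€88.70 = €108,367.17.
EOQ at €78.76 = 276.8 < 280, so use break Q=280: TC = 1,180×€78.76 + (1,180/280.0)×409 + (280.0/2)×0.16×€78.76 = €96,424.67.
EOQ at €75.74 = 282.2 < 440, so use break Q=440: TC = 1,180×€75.74 + (1,180/440.0)×409 + (440.0/2)×0.16×€75.74 = €93,136.11.
Lowest total cost is €93,136.11 at Q = 440.0.

Q* ≈ 440 tubs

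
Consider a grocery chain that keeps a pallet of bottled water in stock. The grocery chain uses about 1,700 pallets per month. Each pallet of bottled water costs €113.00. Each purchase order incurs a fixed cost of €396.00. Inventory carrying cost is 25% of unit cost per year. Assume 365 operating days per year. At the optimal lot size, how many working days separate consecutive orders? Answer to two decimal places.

Annual demand D = 1,700 × 12 = 20,400.
Holding cost H = 0.25 × €113.00 = €28.2500 per unit per year.
Q* = √(2DS/H) = √(2 × 20,400 × 396 / 28.25) ≈ 756.26.
Cycle time = Q*/D × 365 = 756.26 / 20,400 × 365 ≈ 13.531 days.

T ≈ 13.53 days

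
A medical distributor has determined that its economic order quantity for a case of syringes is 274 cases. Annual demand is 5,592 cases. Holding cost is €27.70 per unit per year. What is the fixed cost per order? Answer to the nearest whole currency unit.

Squaring Q* = √(2DS/H) gives Q*² = 2DS/H.
From Q* = √(2DS/H): S = Q*²H / (2D) = 274² × 27.7 / (2 × 5,592) = 185.9447.

S ≈ €186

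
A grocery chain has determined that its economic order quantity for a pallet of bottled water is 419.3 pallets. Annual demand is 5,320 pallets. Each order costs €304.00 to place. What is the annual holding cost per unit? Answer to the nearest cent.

H ≈ €18.40

The basic EOQ model gives Q* = √(2DS/H); rearrange for the unknown.
From Q* = √(2DS/H): H = 2DS / Q*² = 2 × 5,320 × 304 / 419.3² = 18.3978.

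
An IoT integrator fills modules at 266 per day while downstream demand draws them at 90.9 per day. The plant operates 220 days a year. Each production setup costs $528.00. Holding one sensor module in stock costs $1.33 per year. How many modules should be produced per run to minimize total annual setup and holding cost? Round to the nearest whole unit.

Annual demand D = 90.9 × 220 = 19,998.
Production build-up factor (1 − d/p) = 1 − 90.9/266 = 0.6583.
Q* = √(2DS / (H(1 − d/p))) = √(2 × 19,998 × 528 / (1.33 × 0.6583)).
= √(21,117,888 / 0.8755) ≈ 4911.308.

Q* ≈ 4,911 modules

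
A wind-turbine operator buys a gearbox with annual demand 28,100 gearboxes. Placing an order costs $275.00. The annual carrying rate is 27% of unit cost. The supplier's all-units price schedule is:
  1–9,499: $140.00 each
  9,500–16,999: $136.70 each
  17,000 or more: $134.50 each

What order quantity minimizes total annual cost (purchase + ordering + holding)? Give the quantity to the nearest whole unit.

Holding cost per unit per year at price C is H = 0.27·C.
For each price level, check whether its EOQ is feasible; otherwise the best quantity at that price is the breakpoint.
EOQ at $140.00 = 639.4 (feasible in tier 1): TC = 28,100×$140.00 + (28,100/639.4)×275 + (639.4/2)×0.27×$140.00 = $3,958,170.21.
EOQ at $136.70 = 647.1 < 9500, so use break Q=9500: TC = 28,100×$136.70 + (28,100/9500.0)×275 + (9500.0/2)×0.27×$136.70 = $4,017,401.17.
EOQ at $134.50 = 652.4 < 17000, so use break Q=17000: TC = 28,100×$134.50 + (28,100/17000.0)×275 + (17000.0/2)×0.27×$134.50 = $4,088,582.06.
Lowest total cost is $3,958,170.21 at Q = 639.4.

Q* ≈ 639 gearboxes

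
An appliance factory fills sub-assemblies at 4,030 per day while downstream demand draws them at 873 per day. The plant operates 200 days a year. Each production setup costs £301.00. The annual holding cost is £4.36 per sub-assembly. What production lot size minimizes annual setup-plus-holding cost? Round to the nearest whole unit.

Annual demand D = 873 × 200 = 174,600.
Production build-up factor (1 − d/p) = 1 − 873/4,030 = 0.7834.
Q* = √(2DS / (H(1 − d/p))) = √(2 × 174,600 × 301 / (4.36 × 0.7834)).
= √(105,109,200 / 3.4155) ≈ 5547.437.

Q* ≈ 5,547 sub-assemblies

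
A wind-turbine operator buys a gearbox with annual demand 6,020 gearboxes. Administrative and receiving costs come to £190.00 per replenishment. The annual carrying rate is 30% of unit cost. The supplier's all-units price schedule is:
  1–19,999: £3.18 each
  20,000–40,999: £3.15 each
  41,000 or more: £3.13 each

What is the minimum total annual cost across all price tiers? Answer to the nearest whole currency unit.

TC* ≈ £20,621

Holding cost per unit per year at price C is H = 0.30·C.
Evaluate total cost at each tier's feasible EOQ or, if the EOQ is below the tier, at the tier's minimum quantity.
EOQ at £3.18 = 1548.5 (feasible in tier 1): TC = 6,020×£3.18 + (6,020/1548.5)×190 + (1548.5/2)×0.30×£3.18 = £20,620.88.
EOQ at £3.15 = 1555.9 < 20000, so use break Q=20000: TC = 6,020×£3.15 + (6,020/20000.0)×190 + (20000.0/2)×0.30×£3.15 = £28,470.19.
EOQ at £3.13 = 1560.8 < 41000, so use break Q=41000: TC = 6,020×£3.13 + (6,020/41000.0)×190 + (41000.0/2)×0.30×£3.13 = £38,120.00.
Lowest total cost among the candidates is at Q = 1548.5.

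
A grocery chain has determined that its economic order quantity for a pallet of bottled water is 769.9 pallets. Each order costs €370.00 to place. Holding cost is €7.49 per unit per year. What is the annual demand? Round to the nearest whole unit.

D ≈ 6,000 pallets per year

Invert the EOQ relation Q*² = 2DS/H.
From Q* = √(2DS/H): D = Q*²H / (2S) = 769.9² × 7.49 / (2 × 370) = 5999.551.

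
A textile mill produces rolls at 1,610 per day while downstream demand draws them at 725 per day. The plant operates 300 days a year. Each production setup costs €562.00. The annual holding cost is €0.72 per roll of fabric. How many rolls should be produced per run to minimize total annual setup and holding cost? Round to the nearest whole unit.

Q* ≈ 24,854 rolls

Annual demand D = 725 × 300 = 217,500.
Production build-up factor (1 − d/p) = 1 − 725/1,610 = 0.5497.
Q* = √(2DS / (H(1 − d/p))) = √(2 × 217,500 × 562 / (0.72 × 0.5497)).
= √(244,470,000 / 0.3958) ≈ 24853.516.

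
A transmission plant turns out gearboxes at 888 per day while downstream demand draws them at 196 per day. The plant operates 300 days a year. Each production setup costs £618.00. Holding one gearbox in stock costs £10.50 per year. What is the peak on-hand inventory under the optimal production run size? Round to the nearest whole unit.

Annual demand D = 196 × 300 = 58,800.
Production build-up factor (1 − d/p) = 1 − 196/888 = 0.7793.
Q* = √(2DS / (H(1 − d/p))) = √(2 × 58,800 × 618 / (10.5 × 0.7793)).
= √(72,676,800 / 8.1824) ≈ 2980.277.
Maximum inventory = Q*(1 − d/p) = 2980.277 × 0.7793 ≈ 2322.468.

I_max ≈ 2,322 gearboxes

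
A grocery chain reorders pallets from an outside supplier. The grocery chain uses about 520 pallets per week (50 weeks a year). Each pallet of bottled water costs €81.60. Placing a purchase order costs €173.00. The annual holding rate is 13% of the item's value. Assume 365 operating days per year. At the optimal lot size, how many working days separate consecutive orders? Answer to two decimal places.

Annual demand D = 520 × 50 = 26,000.
Holding cost H = 0.13 × €81.60 = €10.6080 per unit per year.
EOQ = √(2DS/H) = √(2 × 26,000 × 173 / 10.608) ≈ 920.89.
Cycle time = Q*/D × 365 = 920.89 / 26,000 × 365 ≈ 12.928 days.

T ≈ 12.93 days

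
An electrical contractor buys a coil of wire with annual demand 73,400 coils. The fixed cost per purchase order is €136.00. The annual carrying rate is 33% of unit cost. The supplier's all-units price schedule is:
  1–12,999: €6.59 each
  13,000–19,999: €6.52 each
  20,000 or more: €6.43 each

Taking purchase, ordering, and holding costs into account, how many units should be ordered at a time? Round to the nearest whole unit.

Q* ≈ 3,030 coils

Holding cost per unit per year at price C is H = 0.33·C.
Candidates are each tier's EOQ (if it falls in that tier) and each price-break quantity.
EOQ at €6.59 = 3029.9 (feasible in tier 1): TC = 73,400×€6.59 + (73,400/3029.9)×136 + (3029.9/2)×0.33×€6.59 = €490,295.19.
EOQ at €6.52 = 3046.2 < 13000, so use break Q=13000: TC = 73,400×€6.52 + (73,400/13000.0)×136 + (13000.0/2)×0.33×€6.52 = €493,321.28.
EOQ at €6.43 = 3067.4 < 20000, so use break Q=20000: TC = 73,400×€6.43 + (73,400/20000.0)×136 + (20000.0/2)×0.33×€6.43 = €493,680.12.
Lowest total cost is €490,295.19 at Q = 3029.9.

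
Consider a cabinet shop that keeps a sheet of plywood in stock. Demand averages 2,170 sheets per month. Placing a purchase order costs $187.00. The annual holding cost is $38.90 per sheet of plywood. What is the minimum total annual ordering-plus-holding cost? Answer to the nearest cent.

TC* ≈ $19,463.95

Annual demand D = 2,170 × 12 = 26,040.
Q* = √(2DS/H) = √(2 × 26,040 × 187 / 38.9) ≈ 500.36.
At the optimum the two cost components are equal, so total cost = 2·(Q*/2)H = Q*·H.
Minimum total = √(2DSH) = √(2 × 26,040 × 187 × 38.9) ≈ 19463.955.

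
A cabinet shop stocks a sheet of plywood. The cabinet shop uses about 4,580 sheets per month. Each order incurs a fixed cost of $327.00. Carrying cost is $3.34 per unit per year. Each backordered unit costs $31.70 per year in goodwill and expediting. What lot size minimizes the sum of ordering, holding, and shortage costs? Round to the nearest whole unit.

Q* ≈ 3,449 sheets

Annual demand D = 4,580 × 12 = 54,960.
With planned backorders, Q* = √(2DS/H) · √((H+B)/B).
√(2DS/H) = √(2 × 54,960 × 327 / 3.34) = 3280.492.
√((H+B)/B) = √((3.34+31.7)/31.7) = 1.0514.
Q* ≈ 3448.986.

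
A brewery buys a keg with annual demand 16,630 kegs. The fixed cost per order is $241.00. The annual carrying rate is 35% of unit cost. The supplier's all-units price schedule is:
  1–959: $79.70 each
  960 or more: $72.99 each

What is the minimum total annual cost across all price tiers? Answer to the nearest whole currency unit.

Holding cost per unit per year at price C is H = 0.35·C.
For each price level, check whether its EOQ is feasible; otherwise the best quantity at that price is the breakpoint.
EOQ at $79.70 = 536.1 (feasible in tier 1): TC = 16,630×$79.70 + (16,630/536.1)×241 + (536.1/2)×0.35×$79.70 = $1,340,364.15.
EOQ at $72.99 = 560.1 < 960, so use break Q=960: TC = 16,630×$72.99 + (16,630/960.0)×241 + (960.0/2)×0.35×$72.99 = $1,230,260.84.
Lowest total cost among the candidates is at Q = 960.0.

TC* ≈ $1,230,261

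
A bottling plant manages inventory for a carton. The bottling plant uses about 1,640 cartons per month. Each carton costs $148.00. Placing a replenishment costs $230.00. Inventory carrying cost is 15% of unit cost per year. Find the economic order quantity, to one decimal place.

Q* ≈ 638.6 cartons

Annual demand D = 1,640 × 12 = 19,680.
Holding cost H = 0.15 × $148.00 = $22.2000 per unit per year.
EOQ = √(2DS / H) = √(2 × 19,680 × 230 / 22.2).
= √(9,052,800 / 22.2) = √407,783.7838 ≈ 638.580.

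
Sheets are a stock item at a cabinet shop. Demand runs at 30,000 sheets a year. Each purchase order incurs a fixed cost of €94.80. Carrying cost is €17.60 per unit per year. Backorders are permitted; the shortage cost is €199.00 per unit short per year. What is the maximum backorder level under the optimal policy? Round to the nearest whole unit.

With planned backorders, Q* = √(2DS/H) · √((H+B)/B).
√(2DS/H) = √(2 × 30,000 × 94.8 / 17.6) = 568.491.
√((H+B)/B) = √((17.6+199)/199) = 1.0433.
Q* ≈ 593.098.
S* = Q* · H/(H+B) = 593.098 × 17.6/216.6 ≈ 48.193.

S* ≈ 48 sheets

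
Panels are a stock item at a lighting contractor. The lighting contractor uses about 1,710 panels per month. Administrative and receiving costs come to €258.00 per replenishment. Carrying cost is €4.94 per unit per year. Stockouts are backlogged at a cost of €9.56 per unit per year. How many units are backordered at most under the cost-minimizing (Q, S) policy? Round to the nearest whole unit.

Annual demand D = 1,710 × 12 = 20,520.
With planned backorders, Q* = √(2DS/H) · √((H+B)/B).
√(2DS/H) = √(2 × 20,520 × 258 / 4.94) = 1464.030.
√((H+B)/B) = √((4.94+9.56)/9.56) = 1.2316.
Q* ≈ 1803.039.
S* = Q* · H/(H+B) = 1803.039 × 4.94/14.5 ≈ 614.277.

S* ≈ 614 panels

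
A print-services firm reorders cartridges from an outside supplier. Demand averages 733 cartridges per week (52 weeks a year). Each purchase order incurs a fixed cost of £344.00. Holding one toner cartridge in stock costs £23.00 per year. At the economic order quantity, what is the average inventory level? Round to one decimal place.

Annual demand D = 733 × 52 = 38,116.
Q* = √(2DS/H) = √(2 × 38,116 × 344 / 23) ≈ 1067.79.
Average inventory = Q*/2 ≈ 1067.79 / 2 = 533.893.

Average inventory ≈ 533.9 cartridges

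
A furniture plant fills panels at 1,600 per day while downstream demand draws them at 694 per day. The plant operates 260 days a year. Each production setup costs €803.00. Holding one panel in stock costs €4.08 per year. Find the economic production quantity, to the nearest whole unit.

Annual demand D = 694 × 260 = 180,440.
Production build-up factor (1 − d/p) = 1 − 694/1,600 = 0.5662.
Q* = √(2DS / (H(1 − d/p))) = √(2 × 180,440 × 803 / (4.08 × 0.5662)).
= √(289,786,640 / 2.3103) ≈ 11199.664.

Q* ≈ 11,200 panels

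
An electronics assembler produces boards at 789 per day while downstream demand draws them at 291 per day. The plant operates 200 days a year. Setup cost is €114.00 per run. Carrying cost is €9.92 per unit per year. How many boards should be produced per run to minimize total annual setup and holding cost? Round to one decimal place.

Q* ≈ 1,455.8 boards

Annual demand D = 291 × 200 = 58,200.
Production build-up factor (1 − d/p) = 1 − 291/789 = 0.6312.
Q* = √(2DS / (H(1 − d/p))) = √(2 × 58,200 × 114 / (9.92 × 0.6312)).
= √(13,269,600 / 6.2613) ≈ 1455.784.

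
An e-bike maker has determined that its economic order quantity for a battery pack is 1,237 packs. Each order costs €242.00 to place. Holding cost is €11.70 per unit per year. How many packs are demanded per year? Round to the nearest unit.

Squaring Q* = √(2DS/H) gives Q*² = 2DS/H.
From Q* = √(2DS/H): D = Q*²H / (2S) = 1,237² × 11.7 / (2 × 242) = 36989.623.

D ≈ 36,990 packs per year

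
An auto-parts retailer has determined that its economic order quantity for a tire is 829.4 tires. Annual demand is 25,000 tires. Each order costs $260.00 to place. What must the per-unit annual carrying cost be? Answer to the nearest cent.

The basic EOQ model gives Q* = √(2DS/H); rearrange for the unknown.
From Q* = √(2DS/H): H = 2DS / Q*² = 2 × 25,000 × 260 / 829.4² = 18.8980.

H ≈ $18.90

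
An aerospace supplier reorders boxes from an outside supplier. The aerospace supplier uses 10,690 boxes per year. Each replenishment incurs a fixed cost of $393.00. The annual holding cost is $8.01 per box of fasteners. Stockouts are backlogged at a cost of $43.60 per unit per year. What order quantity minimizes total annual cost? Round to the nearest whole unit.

Q* ≈ 1,114 boxes

With planned backorders, Q* = √(2DS/H) · √((H+B)/B).
√(2DS/H) = √(2 × 10,690 × 393 / 8.01) = 1024.198.
√((H+B)/B) = √((8.01+43.6)/43.6) = 1.0880.
Q* ≈ 1114.314.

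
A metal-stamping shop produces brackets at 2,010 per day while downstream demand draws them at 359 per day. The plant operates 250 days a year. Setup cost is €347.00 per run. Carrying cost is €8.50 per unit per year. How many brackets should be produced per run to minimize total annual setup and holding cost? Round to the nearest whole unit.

Q* ≈ 2,987 brackets

Annual demand D = 359 × 250 = 89,750.
Production build-up factor (1 − d/p) = 1 − 359/2,010 = 0.8214.
Q* = √(2DS / (H(1 − d/p))) = √(2 × 89,750 × 347 / (8.5 × 0.8214)).
= √(62,286,500 / 6.9818) ≈ 2986.840.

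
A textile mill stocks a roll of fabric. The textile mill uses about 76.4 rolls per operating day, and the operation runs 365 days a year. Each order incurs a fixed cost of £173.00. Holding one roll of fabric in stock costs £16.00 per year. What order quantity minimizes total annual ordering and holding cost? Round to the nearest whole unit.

Q* ≈ 777 rolls

Annual demand D = 76.4 × 365 = 27,886.
EOQ = √(2DS / H) = √(2 × 27,886 × 173 / 16).
= √(9,648,556 / 16) = √603,034.75 ≈ 776.553.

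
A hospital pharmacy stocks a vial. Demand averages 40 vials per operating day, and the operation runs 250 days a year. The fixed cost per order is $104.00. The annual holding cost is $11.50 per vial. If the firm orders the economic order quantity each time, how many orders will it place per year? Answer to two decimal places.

Annual demand D = 40 × 250 = 10,000.
The optimal lot size = √(2DS/H) = √(2 × 10,000 × 104 / 11.5) ≈ 425.29.
Orders per year = D / Q* = 10,000 / 425.29 ≈ 23.513.

N ≈ 23.51 orders per year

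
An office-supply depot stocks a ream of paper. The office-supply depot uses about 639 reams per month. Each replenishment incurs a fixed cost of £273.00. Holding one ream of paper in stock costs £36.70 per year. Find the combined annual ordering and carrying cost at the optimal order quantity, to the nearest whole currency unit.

TC* ≈ £12,396

Annual demand D = 639 × 12 = 7,668.
The optimal lot size = √(2DS/H) = √(2 × 7,668 × 273 / 36.7) ≈ 337.76.
At the optimum the two cost components are equal, so total cost = 2·(Q*/2)H = Q*·H.
Minimum total = √(2DSH) = √(2 × 7,668 × 273 × 36.7) ≈ 12395.681.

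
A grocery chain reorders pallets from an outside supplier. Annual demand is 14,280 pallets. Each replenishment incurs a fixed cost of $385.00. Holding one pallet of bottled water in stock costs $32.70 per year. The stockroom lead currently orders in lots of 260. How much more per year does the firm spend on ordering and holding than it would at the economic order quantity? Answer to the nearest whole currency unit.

EOQ = √(2DS/H) = √(2 × 14,280 × 385 / 32.7) ≈ 579.88.
Cost at Q* = (D/Q*)S + (Q*/2)H = √(2DSH) ≈ $18,961.97.
Cost at Q = 260: (14,280/260)×385 + (260/2)×32.7 = $21,145.38 + $4,251.00 = $25,396.38.
Excess = $25,396.38 − $18,961.97 = $6,434.42.

Extra cost ≈ $6,434 per year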